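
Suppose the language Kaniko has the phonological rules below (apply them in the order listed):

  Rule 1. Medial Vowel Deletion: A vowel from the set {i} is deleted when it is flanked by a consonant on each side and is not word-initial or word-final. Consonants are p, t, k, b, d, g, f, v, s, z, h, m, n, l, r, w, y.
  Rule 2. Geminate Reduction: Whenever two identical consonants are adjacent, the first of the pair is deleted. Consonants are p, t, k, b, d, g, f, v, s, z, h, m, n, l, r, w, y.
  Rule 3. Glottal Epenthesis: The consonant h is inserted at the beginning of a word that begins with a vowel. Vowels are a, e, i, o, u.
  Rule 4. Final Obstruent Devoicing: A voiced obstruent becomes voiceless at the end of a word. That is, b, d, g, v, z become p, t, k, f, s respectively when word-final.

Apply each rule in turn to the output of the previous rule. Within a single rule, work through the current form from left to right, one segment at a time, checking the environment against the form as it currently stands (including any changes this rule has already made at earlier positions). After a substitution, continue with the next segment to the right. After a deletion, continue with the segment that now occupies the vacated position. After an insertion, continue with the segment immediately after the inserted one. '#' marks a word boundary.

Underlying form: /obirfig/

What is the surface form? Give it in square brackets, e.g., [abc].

[hobrfk]

Rule 1 Medial Vowel Deletion: [obirfig] → [obrfg]
Rule 2 Geminate Reduction: no change — [obrfg]
Rule 3 Glottal Epenthesis: [obrfg] → [hobrfg]
Rule 4 Final Obstruent Devoicing: [hobrfg] → [hobrfk]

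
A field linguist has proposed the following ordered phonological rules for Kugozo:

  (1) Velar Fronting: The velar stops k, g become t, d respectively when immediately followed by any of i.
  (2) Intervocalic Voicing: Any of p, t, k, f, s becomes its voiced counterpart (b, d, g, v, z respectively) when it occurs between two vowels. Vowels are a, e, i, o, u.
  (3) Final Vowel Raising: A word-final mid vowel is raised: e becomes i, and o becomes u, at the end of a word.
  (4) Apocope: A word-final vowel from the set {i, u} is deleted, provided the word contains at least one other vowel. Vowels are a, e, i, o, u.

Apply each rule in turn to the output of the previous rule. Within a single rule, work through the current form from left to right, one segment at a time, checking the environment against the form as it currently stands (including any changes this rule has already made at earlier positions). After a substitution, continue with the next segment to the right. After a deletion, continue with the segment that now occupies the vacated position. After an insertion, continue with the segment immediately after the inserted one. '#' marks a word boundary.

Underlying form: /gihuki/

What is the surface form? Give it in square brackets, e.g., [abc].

(1) Velar Fronting: [gihuki] → [dihuti]
(2) Intervocalic Voicing: [dihuti] → [dihudi]
(3) Final Vowel Raising: no change — [dihudi]
(4) Apocope: [dihudi] → [dihud]

[dihud]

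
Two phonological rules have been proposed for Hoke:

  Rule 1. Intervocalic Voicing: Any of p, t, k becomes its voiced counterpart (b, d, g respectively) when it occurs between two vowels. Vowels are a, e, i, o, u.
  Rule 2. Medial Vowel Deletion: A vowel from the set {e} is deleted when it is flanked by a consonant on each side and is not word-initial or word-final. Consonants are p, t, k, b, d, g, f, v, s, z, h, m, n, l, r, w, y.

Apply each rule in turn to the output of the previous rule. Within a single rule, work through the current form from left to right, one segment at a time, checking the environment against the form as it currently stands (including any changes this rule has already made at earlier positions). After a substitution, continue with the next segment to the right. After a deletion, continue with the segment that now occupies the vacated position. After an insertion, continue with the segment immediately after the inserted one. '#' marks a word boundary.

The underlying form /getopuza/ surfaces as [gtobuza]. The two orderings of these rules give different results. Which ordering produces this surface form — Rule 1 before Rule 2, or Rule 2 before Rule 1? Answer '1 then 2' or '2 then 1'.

2 then 1

Order 1 then 2:
  1 Intervocalic Voicing: [getopuza] → [gedobuza]
  2 Medial Vowel Deletion: [gedobuza] → [gdobuza]
  result: [gdobuza]
Order 2 then 1:
  2 Medial Vowel Deletion: [getopuza] → [gtopuza]
  1 Intervocalic Voicing: [gtopuza] → [gtobuza]
  result: [gtobuza]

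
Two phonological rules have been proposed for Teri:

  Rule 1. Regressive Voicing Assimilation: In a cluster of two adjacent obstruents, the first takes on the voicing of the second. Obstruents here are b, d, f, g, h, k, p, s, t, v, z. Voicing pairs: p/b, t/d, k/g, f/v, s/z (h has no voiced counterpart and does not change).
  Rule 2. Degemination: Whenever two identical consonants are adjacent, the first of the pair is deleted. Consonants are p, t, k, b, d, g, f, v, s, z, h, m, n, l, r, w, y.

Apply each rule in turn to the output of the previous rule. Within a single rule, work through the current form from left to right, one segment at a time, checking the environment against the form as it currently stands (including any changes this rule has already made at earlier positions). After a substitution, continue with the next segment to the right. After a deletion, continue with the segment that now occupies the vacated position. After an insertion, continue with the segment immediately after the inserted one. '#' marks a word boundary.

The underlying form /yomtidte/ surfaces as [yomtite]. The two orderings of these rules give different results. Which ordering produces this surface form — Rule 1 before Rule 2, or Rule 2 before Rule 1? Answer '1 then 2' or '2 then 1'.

Order 1 then 2:
  1 Regressive Voicing Assimilation: [yomtidte] → [yomtitte]
  2 Degemination: [yomtitte] → [yomtite]
  result: [yomtite]
Order 2 then 1:
  2 Degemination: no change — [yomtidte]
  1 Regressive Voicing Assimilation: [yomtidte] → [yomtitte]
  result: [yomtitte]

1 then 2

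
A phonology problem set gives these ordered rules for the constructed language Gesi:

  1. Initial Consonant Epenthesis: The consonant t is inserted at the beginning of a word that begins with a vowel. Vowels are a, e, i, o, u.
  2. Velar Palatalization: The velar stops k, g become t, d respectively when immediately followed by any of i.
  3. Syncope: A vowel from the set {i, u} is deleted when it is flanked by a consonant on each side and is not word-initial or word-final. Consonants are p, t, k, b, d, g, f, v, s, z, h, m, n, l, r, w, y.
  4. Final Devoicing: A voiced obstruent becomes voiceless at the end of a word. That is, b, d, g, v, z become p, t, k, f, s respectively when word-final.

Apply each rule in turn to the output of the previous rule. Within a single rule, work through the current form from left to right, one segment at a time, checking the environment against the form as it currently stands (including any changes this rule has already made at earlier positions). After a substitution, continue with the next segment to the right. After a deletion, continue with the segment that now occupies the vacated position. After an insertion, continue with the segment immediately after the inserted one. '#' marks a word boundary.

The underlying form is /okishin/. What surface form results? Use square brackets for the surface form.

1 Initial Consonant Epenthesis: [okishin] → [tokishin]
2 Velar Palatalization: [tokishin] → [totishin]
3 Syncope: [totishin] → [totshn]
4 Final Devoicing: no change — [totshn]

[totshn]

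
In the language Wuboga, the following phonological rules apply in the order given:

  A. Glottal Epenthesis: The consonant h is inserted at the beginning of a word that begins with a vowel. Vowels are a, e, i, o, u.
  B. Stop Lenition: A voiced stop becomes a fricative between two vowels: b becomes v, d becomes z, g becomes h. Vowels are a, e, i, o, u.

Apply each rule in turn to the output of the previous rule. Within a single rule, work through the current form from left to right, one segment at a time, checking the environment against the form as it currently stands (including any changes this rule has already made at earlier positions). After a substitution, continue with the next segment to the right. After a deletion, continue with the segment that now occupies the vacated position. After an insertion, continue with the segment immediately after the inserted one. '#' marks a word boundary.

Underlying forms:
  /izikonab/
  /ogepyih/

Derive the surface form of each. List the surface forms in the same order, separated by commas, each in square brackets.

[hizikonab], [hohepyih]

/izikonab/:
  A Glottal Epenthesis: [izikonab] → [hizikonab]
  B Stop Lenition: no change — [hizikonab]
/ogepyih/:
  A Glottal Epenthesis: [ogepyih] → [hogepyih]
  B Stop Lenition: [hogepyih] → [hohepyih]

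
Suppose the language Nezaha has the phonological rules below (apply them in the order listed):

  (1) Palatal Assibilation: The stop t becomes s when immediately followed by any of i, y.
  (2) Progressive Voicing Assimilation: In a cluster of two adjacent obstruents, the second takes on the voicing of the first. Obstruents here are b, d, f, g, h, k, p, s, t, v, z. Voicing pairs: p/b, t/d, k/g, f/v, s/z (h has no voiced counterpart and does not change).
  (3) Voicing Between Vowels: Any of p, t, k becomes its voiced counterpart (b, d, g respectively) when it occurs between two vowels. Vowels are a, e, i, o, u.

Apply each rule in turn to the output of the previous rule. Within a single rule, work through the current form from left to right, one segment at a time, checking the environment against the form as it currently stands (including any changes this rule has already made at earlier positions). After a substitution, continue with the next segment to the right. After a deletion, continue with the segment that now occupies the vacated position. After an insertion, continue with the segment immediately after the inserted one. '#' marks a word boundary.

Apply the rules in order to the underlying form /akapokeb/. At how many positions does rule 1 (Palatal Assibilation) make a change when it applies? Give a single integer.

0

(1) Palatal Assibilation: no change — [akapokeb]
(2) Progressive Voicing Assimilation: no change — [akapokeb]
(3) Voicing Between Vowels: [akapokeb] → [agabogeb]
Rule 1 changed 0 position(s).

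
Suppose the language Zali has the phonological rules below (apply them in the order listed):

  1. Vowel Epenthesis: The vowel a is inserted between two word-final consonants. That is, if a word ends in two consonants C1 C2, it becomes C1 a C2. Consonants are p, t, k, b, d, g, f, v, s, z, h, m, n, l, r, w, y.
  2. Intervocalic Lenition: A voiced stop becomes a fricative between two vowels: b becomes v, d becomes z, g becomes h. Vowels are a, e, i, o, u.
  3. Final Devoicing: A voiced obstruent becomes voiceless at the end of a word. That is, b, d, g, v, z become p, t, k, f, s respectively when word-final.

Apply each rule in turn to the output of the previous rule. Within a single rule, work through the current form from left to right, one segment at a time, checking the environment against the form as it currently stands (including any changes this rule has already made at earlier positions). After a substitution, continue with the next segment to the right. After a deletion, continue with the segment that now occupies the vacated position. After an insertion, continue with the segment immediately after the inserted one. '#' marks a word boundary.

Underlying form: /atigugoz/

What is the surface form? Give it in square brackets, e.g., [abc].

1 Vowel Epenthesis: no change — [atigugoz]
2 Intervocalic Lenition: [atigugoz] → [atihuhoz]
3 Final Devoicing: [atihuhoz] → [atihuhos]

[atihuhos]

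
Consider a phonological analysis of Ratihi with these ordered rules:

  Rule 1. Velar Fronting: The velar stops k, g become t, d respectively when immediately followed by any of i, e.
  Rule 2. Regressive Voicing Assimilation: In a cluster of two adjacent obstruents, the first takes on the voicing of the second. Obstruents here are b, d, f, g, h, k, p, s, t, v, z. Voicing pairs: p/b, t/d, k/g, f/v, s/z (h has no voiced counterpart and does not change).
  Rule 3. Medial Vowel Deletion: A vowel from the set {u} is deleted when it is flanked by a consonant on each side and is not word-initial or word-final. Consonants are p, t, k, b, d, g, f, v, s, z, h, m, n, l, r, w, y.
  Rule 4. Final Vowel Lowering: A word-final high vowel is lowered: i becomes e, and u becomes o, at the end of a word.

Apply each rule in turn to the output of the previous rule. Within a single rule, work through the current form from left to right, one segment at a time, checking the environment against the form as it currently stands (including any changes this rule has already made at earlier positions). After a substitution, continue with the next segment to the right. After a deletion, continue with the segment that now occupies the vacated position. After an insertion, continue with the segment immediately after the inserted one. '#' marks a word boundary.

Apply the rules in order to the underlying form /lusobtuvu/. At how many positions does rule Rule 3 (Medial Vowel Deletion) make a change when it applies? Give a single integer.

2

Rule 1 Velar Fronting: no change — [lusobtuvu]
Rule 2 Regressive Voicing Assimilation: [lusobtuvu] → [lusoptuvu]
Rule 3 Medial Vowel Deletion: [lusoptuvu] → [lsoptvu]
Rule 4 Final Vowel Lowering: [lsoptvu] → [lsoptvo]
Rule Rule 3 changed 2 position(s).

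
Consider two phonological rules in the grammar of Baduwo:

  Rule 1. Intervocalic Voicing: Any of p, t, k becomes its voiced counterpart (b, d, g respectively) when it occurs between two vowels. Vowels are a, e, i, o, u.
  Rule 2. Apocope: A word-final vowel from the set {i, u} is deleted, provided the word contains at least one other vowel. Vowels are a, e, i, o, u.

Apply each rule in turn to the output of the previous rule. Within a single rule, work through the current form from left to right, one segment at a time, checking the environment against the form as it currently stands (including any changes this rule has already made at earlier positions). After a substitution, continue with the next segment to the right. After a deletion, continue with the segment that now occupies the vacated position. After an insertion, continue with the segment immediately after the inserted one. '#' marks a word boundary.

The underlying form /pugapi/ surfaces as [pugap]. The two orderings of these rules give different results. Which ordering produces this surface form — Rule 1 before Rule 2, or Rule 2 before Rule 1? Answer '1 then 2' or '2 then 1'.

2 then 1

Order 1 then 2:
  1 Intervocalic Voicing: [pugapi] → [pugabi]
  2 Apocope: [pugabi] → [pugab]
  result: [pugab]
Order 2 then 1:
  2 Apocope: [pugapi] → [pugap]
  1 Intervocalic Voicing: no change — [pugap]
  result: [pugap]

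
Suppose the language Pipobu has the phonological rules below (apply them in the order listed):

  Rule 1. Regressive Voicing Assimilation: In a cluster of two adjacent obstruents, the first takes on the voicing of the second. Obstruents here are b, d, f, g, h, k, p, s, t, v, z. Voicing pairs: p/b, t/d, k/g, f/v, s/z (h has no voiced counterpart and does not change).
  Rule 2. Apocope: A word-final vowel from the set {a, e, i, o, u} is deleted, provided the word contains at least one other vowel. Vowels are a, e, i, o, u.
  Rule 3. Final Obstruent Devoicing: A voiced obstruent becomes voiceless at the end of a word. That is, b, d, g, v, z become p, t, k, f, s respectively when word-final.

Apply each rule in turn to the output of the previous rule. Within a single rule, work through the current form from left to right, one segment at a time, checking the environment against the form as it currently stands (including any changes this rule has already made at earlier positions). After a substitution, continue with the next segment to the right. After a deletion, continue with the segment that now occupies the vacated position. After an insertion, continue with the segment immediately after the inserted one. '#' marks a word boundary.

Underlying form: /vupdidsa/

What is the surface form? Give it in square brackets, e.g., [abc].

[vubdits]

Rule 1 Regressive Voicing Assimilation: [vupdidsa] → [vubditsa]
Rule 2 Apocope: [vubditsa] → [vubdits]
Rule 3 Final Obstruent Devoicing: no change — [vubdits]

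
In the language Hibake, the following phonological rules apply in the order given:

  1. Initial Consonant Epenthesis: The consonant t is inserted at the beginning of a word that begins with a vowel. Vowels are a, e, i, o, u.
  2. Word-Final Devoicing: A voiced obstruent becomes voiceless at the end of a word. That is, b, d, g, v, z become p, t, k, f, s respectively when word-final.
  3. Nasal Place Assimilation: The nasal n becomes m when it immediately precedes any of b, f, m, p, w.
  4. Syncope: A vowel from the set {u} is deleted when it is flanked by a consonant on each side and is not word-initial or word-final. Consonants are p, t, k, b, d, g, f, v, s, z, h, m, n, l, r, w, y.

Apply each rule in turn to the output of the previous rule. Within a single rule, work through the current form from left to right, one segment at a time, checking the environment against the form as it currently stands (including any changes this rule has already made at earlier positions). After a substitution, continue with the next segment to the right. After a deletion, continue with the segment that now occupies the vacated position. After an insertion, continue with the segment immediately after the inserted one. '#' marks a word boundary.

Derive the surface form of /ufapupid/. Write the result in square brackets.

1 Initial Consonant Epenthesis: [ufapupid] → [tufapupid]
2 Word-Final Devoicing: [tufapupid] → [tufapupit]
3 Nasal Place Assimilation: no change — [tufapupit]
4 Syncope: [tufapupit] → [tfappit]

[tfappit]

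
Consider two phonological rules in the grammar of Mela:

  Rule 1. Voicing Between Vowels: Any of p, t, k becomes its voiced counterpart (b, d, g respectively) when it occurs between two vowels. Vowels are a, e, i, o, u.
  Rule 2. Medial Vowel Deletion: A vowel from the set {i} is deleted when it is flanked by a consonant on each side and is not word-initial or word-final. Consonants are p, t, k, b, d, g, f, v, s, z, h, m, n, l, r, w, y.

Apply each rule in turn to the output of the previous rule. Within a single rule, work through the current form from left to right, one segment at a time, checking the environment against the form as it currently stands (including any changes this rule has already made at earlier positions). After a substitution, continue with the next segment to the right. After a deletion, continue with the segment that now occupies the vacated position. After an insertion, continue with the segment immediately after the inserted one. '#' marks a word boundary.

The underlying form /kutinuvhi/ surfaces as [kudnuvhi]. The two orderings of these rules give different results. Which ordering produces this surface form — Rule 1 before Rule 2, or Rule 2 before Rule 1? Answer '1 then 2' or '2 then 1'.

Order 1 then 2:
  1 Voicing Between Vowels: [kutinuvhi] → [kudinuvhi]
  2 Medial Vowel Deletion: [kudinuvhi] → [kudnuvhi]
  result: [kudnuvhi]
Order 2 then 1:
  2 Medial Vowel Deletion: [kutinuvhi] → [kutnuvhi]
  1 Voicing Between Vowels: no change — [kutnuvhi]
  result: [kutnuvhi]

1 then 2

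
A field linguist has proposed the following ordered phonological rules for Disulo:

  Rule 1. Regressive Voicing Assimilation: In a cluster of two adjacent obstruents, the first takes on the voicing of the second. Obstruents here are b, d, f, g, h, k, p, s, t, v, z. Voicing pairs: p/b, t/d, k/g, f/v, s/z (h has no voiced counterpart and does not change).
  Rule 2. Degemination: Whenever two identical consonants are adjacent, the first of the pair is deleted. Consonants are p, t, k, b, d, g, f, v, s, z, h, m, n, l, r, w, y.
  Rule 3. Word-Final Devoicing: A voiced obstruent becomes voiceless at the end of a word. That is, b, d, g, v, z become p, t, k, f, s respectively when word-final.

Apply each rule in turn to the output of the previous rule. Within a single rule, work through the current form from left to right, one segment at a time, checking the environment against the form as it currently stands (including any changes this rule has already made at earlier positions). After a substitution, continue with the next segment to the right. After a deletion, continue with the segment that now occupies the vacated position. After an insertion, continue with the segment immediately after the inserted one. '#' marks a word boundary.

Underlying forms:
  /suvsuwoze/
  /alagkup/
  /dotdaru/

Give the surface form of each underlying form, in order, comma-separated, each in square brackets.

/suvsuwoze/:
  Rule 1 Regressive Voicing Assimilation: [suvsuwoze] → [sufsuwoze]
  Rule 2 Degemination: no change — [sufsuwoze]
  Rule 3 Word-Final Devoicing: no change — [sufsuwoze]
/alagkup/:
  Rule 1 Regressive Voicing Assimilation: [alagkup] → [alakkup]
  Rule 2 Degemination: [alakkup] → [alakup]
  Rule 3 Word-Final Devoicing: no change — [alakup]
/dotdaru/:
  Rule 1 Regressive Voicing Assimilation: [dotdaru] → [doddaru]
  Rule 2 Degemination: [doddaru] → [dodaru]
  Rule 3 Word-Final Devoicing: no change — [dodaru]

[sufsuwoze], [alakup], [dodaru]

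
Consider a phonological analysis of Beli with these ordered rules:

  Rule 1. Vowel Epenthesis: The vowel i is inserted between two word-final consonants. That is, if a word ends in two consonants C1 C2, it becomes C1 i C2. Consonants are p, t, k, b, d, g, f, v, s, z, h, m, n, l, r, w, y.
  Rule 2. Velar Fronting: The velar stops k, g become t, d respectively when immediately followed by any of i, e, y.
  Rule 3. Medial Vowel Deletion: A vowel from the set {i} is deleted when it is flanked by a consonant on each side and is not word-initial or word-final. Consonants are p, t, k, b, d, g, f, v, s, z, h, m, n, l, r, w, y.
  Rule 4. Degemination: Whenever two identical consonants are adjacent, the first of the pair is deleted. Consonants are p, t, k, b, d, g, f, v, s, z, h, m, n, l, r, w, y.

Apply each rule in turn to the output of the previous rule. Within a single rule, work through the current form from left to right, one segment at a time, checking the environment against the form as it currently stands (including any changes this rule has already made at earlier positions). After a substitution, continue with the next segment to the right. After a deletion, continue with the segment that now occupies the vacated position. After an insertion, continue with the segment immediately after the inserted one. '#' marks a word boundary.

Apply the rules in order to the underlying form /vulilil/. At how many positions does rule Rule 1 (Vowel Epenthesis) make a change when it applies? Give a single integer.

0

Rule 1 Vowel Epenthesis: no change — [vulilil]
Rule 2 Velar Fronting: no change — [vulilil]
Rule 3 Medial Vowel Deletion: [vulilil] → [vulll]
Rule 4 Degemination: [vulll] → [vul]
Rule Rule 1 changed 0 position(s).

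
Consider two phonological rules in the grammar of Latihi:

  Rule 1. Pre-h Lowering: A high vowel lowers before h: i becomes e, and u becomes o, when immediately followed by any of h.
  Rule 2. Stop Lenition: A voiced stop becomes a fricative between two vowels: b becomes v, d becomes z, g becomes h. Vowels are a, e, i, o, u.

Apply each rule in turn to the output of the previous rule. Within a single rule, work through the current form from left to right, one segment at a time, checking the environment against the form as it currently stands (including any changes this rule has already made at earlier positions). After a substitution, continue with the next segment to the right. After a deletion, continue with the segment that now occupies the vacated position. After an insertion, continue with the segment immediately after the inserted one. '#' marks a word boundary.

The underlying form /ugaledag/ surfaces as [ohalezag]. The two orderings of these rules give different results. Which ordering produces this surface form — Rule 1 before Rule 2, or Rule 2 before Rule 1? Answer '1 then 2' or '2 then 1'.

2 then 1

Order 1 then 2:
  1 Pre-h Lowering: no change — [ugaledag]
  2 Stop Lenition: [ugaledag] → [uhalezag]
  result: [uhalezag]
Order 2 then 1:
  2 Stop Lenition: [ugaledag] → [uhalezag]
  1 Pre-h Lowering: [uhalezag] → [ohalezag]
  result: [ohalezag]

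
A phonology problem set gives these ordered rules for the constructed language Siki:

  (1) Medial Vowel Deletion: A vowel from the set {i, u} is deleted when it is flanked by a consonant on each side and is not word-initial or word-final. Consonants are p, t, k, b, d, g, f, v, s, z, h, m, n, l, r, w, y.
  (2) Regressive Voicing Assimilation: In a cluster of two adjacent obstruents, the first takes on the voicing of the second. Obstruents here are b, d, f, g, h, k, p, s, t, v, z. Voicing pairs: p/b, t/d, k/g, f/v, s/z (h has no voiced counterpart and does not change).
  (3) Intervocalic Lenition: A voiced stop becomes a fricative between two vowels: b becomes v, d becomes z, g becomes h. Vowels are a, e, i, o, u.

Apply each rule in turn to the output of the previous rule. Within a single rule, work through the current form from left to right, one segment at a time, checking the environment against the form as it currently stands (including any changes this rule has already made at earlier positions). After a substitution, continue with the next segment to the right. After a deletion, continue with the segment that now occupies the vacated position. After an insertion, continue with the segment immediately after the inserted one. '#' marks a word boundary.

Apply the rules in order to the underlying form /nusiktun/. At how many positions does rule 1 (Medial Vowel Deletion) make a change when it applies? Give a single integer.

3

(1) Medial Vowel Deletion: [nusiktun] → [nsktn]
(2) Regressive Voicing Assimilation: no change — [nsktn]
(3) Intervocalic Lenition: no change — [nsktn]
Rule 1 changed 3 position(s).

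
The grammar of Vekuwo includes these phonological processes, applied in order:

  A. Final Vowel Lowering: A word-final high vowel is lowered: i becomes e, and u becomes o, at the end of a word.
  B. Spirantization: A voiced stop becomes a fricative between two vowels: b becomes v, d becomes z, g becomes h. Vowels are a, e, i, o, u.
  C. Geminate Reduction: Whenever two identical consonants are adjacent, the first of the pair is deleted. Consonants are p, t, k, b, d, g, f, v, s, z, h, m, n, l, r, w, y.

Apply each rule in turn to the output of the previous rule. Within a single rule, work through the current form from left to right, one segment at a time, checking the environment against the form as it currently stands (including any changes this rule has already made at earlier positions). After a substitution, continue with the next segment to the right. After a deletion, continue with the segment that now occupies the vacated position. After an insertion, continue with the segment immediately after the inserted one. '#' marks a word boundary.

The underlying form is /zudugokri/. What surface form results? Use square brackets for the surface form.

A Final Vowel Lowering: [zudugokri] → [zudugokre]
B Spirantization: [zudugokre] → [zuzuhokre]
C Geminate Reduction: no change — [zuzuhokre]

[zuzuhokre]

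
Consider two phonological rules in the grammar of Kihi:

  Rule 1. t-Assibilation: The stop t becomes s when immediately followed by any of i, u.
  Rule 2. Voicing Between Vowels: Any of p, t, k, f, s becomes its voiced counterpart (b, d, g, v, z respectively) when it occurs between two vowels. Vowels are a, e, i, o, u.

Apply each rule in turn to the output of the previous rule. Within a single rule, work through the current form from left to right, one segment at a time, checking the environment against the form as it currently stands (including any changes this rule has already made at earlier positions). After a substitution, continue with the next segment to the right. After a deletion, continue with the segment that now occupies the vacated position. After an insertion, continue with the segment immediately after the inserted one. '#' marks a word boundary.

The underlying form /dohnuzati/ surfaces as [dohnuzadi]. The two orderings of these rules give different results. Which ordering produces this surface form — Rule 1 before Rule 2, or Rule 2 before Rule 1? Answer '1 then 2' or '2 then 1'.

Order 1 then 2:
  1 t-Assibilation: [dohnuzati] → [dohnuzasi]
  2 Voicing Between Vowels: [dohnuzasi] → [dohnuzazi]
  result: [dohnuzazi]
Order 2 then 1:
  2 Voicing Between Vowels: [dohnuzati] → [dohnuzadi]
  1 t-Assibilation: no change — [dohnuzadi]
  result: [dohnuzadi]

2 then 1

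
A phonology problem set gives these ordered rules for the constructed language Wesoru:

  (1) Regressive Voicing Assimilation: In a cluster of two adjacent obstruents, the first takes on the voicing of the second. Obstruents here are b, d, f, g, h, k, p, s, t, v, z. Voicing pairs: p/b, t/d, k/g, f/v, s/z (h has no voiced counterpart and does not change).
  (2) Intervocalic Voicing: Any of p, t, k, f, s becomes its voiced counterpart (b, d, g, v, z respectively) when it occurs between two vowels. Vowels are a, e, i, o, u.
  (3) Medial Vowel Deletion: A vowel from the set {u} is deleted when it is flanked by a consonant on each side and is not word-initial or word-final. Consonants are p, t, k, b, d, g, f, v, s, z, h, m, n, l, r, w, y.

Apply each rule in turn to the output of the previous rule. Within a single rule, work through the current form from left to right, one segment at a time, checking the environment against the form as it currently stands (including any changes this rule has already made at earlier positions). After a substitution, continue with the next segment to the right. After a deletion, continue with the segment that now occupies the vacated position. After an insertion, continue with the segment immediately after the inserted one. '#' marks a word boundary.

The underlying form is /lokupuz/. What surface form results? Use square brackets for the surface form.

(1) Regressive Voicing Assimilation: no change — [lokupuz]
(2) Intervocalic Voicing: [lokupuz] → [logubuz]
(3) Medial Vowel Deletion: [logubuz] → [logbz]

[logbz]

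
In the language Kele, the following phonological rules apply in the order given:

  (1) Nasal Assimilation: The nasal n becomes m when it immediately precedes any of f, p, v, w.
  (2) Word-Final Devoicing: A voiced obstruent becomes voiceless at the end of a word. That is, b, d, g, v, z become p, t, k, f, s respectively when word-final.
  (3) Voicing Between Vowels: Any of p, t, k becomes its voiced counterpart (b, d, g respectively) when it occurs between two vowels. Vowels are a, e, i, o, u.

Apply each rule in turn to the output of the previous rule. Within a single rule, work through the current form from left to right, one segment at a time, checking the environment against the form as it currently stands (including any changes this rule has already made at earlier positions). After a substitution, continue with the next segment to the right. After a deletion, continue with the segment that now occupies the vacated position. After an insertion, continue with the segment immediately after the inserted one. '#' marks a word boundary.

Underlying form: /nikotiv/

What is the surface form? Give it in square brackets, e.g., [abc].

[nigodif]

(1) Nasal Assimilation: no change — [nikotiv]
(2) Word-Final Devoicing: [nikotiv] → [nikotif]
(3) Voicing Between Vowels: [nikotif] → [nigodif]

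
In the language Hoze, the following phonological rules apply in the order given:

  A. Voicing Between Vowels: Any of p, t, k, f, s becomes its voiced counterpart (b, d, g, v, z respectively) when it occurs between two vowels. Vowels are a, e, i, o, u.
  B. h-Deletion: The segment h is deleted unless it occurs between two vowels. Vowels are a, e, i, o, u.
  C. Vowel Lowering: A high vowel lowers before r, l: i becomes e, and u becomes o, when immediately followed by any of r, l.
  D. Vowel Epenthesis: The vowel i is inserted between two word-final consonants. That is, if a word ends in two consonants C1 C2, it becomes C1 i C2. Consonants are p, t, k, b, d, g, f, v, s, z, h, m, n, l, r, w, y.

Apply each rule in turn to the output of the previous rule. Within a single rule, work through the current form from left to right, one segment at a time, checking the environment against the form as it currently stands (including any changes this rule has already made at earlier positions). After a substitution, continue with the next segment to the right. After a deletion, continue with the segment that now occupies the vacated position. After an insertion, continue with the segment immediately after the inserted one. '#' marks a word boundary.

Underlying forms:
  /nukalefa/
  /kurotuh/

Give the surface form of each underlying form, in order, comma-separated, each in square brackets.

/nukalefa/:
  A Voicing Between Vowels: [nukalefa] → [nugaleva]
  B h-Deletion: no change — [nugaleva]
  C Vowel Lowering: no change — [nugaleva]
  D Vowel Epenthesis: no change — [nugaleva]
/kurotuh/:
  A Voicing Between Vowels: [kurotuh] → [kuroduh]
  B h-Deletion: [kuroduh] → [kurodu]
  C Vowel Lowering: [kurodu] → [korodu]
  D Vowel Epenthesis: no change — [korodu]

[nugaleva], [korodu]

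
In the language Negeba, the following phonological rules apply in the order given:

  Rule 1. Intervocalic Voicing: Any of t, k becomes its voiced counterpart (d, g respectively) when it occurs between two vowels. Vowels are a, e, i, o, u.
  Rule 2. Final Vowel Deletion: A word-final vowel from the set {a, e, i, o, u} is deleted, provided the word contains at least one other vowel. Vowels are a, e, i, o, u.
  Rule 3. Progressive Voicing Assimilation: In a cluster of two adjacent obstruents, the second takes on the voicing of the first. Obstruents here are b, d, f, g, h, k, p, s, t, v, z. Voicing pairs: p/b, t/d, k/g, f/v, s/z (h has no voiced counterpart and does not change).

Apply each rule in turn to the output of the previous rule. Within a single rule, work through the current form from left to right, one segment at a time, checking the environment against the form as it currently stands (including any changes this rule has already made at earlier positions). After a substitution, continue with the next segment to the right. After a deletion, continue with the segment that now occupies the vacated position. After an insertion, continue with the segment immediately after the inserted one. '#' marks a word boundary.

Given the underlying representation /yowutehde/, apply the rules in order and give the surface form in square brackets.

[yowudeht]

Rule 1 Intervocalic Voicing: [yowutehde] → [yowudehde]
Rule 2 Final Vowel Deletion: [yowudehde] → [yowudehd]
Rule 3 Progressive Voicing Assimilation: [yowudehd] → [yowudeht]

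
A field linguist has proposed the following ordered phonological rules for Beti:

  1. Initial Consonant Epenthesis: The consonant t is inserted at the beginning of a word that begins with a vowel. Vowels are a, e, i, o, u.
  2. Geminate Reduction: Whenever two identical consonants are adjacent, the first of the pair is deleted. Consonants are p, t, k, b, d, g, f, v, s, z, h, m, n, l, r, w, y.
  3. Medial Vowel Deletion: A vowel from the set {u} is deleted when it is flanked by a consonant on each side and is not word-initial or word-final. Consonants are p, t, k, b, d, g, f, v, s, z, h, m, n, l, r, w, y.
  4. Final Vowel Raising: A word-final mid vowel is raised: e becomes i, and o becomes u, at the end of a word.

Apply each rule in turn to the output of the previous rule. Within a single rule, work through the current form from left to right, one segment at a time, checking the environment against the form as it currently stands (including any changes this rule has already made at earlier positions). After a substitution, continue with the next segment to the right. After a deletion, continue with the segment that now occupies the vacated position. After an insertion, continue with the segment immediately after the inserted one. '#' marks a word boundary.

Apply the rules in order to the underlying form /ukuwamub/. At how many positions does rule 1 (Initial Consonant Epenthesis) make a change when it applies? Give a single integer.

1 Initial Consonant Epenthesis: [ukuwamub] → [tukuwamub]
2 Geminate Reduction: no change — [tukuwamub]
3 Medial Vowel Deletion: [tukuwamub] → [tkwamb]
4 Final Vowel Raising: no change — [tkwamb]
Rule 1 changed 1 position(s).

1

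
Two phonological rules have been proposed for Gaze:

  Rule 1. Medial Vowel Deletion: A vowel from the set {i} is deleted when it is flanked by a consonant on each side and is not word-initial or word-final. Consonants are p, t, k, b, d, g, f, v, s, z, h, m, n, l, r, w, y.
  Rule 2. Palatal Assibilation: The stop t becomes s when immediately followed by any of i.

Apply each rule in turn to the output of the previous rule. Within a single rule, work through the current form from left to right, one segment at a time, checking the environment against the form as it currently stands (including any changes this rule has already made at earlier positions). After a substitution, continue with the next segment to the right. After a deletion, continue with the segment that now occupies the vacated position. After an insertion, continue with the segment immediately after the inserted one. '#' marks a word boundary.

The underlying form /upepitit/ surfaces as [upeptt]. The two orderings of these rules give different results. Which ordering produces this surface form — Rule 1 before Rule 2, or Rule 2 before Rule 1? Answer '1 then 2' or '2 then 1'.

1 then 2

Order 1 then 2:
  1 Medial Vowel Deletion: [upepitit] → [upeptt]
  2 Palatal Assibilation: no change — [upeptt]
  result: [upeptt]
Order 2 then 1:
  2 Palatal Assibilation: [upepitit] → [upepisit]
  1 Medial Vowel Deletion: [upepisit] → [upepst]
  result: [upepst]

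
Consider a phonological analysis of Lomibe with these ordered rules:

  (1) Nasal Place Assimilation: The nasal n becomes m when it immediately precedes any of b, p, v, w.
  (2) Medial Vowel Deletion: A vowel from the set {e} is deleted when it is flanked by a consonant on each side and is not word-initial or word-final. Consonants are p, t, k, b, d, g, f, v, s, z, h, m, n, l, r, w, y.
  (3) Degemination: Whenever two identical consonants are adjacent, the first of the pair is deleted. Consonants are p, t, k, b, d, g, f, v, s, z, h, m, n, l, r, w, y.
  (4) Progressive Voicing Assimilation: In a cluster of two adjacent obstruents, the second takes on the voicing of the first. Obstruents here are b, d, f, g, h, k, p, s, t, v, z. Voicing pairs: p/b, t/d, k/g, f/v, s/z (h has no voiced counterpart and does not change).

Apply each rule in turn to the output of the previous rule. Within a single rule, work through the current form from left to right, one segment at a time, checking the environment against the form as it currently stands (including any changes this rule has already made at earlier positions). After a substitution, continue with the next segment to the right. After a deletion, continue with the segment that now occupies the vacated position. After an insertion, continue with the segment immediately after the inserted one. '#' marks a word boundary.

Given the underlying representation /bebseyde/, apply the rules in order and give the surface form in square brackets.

(1) Nasal Place Assimilation: no change — [bebseyde]
(2) Medial Vowel Deletion: [bebseyde] → [bbsyde]
(3) Degemination: [bbsyde] → [bsyde]
(4) Progressive Voicing Assimilation: [bsyde] → [bzyde]

[bzyde]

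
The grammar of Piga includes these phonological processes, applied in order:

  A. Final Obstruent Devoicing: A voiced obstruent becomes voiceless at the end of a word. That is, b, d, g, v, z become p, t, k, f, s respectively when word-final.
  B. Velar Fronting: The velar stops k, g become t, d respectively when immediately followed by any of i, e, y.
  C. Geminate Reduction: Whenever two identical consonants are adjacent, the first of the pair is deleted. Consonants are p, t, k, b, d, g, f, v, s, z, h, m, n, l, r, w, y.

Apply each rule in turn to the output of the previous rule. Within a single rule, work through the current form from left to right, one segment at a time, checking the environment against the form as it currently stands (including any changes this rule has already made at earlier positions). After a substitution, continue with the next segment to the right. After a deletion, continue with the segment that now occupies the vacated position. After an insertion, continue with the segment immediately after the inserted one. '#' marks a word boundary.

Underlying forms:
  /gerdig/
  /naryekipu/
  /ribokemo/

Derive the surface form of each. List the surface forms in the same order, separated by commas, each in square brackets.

/gerdig/:
  A Final Obstruent Devoicing: [gerdig] → [gerdik]
  B Velar Fronting: [gerdik] → [derdik]
  C Geminate Reduction: no change — [derdik]
/naryekipu/:
  A Final Obstruent Devoicing: no change — [naryekipu]
  B Velar Fronting: [naryekipu] → [naryetipu]
  C Geminate Reduction: no change — [naryetipu]
/ribokemo/:
  A Final Obstruent Devoicing: no change — [ribokemo]
  B Velar Fronting: [ribokemo] → [ribotemo]
  C Geminate Reduction: no change — [ribotemo]

[derdik], [naryetipu], [ribotemo]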